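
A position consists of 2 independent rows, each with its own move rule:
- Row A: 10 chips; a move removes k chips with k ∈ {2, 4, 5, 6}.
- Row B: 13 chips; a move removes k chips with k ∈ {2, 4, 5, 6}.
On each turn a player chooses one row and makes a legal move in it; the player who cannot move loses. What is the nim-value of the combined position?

3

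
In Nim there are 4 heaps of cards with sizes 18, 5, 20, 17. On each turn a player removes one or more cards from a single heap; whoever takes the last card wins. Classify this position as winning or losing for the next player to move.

In binary:
  10010  (18)
  00101  (5)
  10100  (20)
  10001  (17)
  -----
  10010  (18)
The nim-sum is 18 ≠ 0, so this is an N-position: the player to move can win.

Winning position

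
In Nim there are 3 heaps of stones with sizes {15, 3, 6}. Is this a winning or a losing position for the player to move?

Winning position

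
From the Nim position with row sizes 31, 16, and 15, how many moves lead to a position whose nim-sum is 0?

0

Write each in binary and XOR column by column:
  11111  (31)
  10000  (16)
  01111  (15)
  -----
  00000  (0)
The nim-sum is already 0, so every move leaves a nonzero nim-sum — there are no winning moves.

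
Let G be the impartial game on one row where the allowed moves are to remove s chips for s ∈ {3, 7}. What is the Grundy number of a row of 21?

0

Grundy values for subtraction set {3, 7}:
k:     0  1  2  3  4  5  6  7  8  9 10 11 12 13 14 15 16 17 18 19 20 21
g(k):  0  0  0  1  1  1  0  2  2  1  0  0  0  1  1  1  0  2  2  1  0  0
So g(21) = 0.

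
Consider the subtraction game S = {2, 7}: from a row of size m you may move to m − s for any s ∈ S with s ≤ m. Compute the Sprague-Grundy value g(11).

Compute g(0), g(1), … for moves {2, 7}:
g(0) = mex{} = 0
g(1) = mex{} = 0
g(2) = mex{0} = 1
g(3) = mex{0} = 1
g(4) = mex{1} = 0
g(5) = mex{1} = 0
g(6) = mex{0} = 1
g(7) = mex{0} = 1
g(8) = mex{0,1} = 2
g(9) = mex{1} = 0
g(10) = mex{1,2} = 0
g(11) = mex{0} = 1
So g(11) = 1.

1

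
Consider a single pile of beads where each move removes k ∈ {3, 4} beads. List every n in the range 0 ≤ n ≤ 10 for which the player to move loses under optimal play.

0, 1, 2, 7, 8, 9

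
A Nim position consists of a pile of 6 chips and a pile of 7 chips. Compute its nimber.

Compute the nim-sum pairwise:
6 XOR 7 = 1

1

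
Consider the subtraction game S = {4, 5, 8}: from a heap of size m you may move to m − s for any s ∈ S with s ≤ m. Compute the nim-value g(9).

2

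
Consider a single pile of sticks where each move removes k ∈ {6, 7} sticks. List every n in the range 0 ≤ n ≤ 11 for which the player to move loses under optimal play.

0, 1, 2, 3, 4, 5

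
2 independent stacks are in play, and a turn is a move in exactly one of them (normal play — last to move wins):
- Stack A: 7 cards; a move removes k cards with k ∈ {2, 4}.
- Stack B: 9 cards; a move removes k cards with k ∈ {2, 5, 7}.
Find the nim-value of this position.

Build the Grundy sequence for stack A with g(k) = mex{g(k−s) : s ∈ {2, 4}, s ≤ k}:
g(0) = mex{} = 0
g(1) = mex{} = 0
g(2) = mex{0} = 1
g(3) = mex{0} = 1
g(4) = mex{0,1} = 2
g(5) = mex{0,1} = 2
g(6) = mex{1,2} = 0
g(7) = mex{1,2} = 0
So g(7) = 0.
Grundy values for stack B (subtraction set {2, 5, 7}):
k:     0  1  2  3  4  5  6  7  8  9
g(k):  0  0  1  1  0  2  1  3  2  2
So g(9) = 2.
By the Sprague-Grundy theorem, the Grundy value of a sum of independent games is the XOR of the component values.
Combined value = 0 XOR 2 = 2.

2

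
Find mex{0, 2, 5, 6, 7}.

0 is in the set but 1 is not, so the mex is 1.

1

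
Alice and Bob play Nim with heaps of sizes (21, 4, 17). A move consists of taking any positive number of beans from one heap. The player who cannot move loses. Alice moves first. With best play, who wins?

In binary:
  10101  (21)
  00100  (4)
  10001  (17)
  -----
  00000  (0)
The nim-sum is 0, so this is a P-position: the player to move is in a losing position under optimal play; Alice is about to move from it and so loses — Bob wins.

Bob wins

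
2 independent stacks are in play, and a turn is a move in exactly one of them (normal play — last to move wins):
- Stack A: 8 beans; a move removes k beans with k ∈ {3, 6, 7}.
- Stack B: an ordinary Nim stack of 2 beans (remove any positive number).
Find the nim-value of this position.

Grundy values for stack A (subtraction set {3, 6, 7}):
k:     0  1  2  3  4  5  6  7  8
g(k):  0  0  0  1  1  1  2  2  2
So g(8) = 2.
Stack B is a plain Nim stack of size 2, so its Grundy value is 2.
By the Sprague-Grundy theorem, the Grundy value of a sum of independent games is the XOR of the component values.
Combined value = 2 XOR 2 = 0.

0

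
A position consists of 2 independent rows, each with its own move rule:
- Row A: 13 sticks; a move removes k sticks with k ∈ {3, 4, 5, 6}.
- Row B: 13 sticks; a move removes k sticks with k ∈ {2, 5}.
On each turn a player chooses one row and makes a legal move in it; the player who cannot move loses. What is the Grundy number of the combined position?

For row A, compute g(0), g(1), … with moves {3, 4, 5, 6}:
g(0) = mex{} = 0
g(1) = mex{} = 0
g(2) = mex{} = 0
g(3) = mex{0} = 1
g(4) = mex{0} = 1
g(5) = mex{0} = 1
g(6) = mex{0,1} = 2
g(7) = mex{0,1} = 2
g(8) = mex{0,1} = 2
g(9) = mex{1,2} = 0
g(10) = mex{1,2} = 0
g(11) = mex{1,2} = 0
g(12) = mex{0,2} = 1
g(13) = mex{0,2} = 1
So g(13) = 1.
For row B, compute g(0), g(1), … with moves {2, 5}:
g(0) = mex{} = 0
g(1) = mex{} = 0
g(2) = mex{0} = 1
g(3) = mex{0} = 1
g(4) = mex{1} = 0
g(5) = mex{0,1} = 2
g(6) = mex{0} = 1
g(7) = mex{1,2} = 0
g(8) = mex{1} = 0
g(9) = mex{0} = 1
g(10) = mex{0,2} = 1
g(11) = mex{1} = 0
g(12) = mex{0,1} = 2
g(13) = mex{0} = 1
So g(13) = 1.
By the Sprague-Grundy theorem, the Grundy value of a sum of independent games is the XOR of the component values.
Combined value = 1 ⊕ 1 = 0.

0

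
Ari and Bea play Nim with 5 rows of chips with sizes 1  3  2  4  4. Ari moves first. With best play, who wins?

Bea wins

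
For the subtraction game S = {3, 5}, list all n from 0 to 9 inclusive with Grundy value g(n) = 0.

Grundy values for subtraction set {3, 5}:
g(0) = mex{} = 0
g(1) = mex{} = 0
g(2) = mex{} = 0
g(3) = mex{0} = 1
g(4) = mex{0} = 1
g(5) = mex{0} = 1
g(6) = mex{0,1} = 2
g(7) = mex{0,1} = 2
g(8) = mex{1} = 0
g(9) = mex{1,2} = 0
The P-positions (g = 0) in 0..9 are 0, 1, 2, 8, 9.

0, 1, 2, 8, 9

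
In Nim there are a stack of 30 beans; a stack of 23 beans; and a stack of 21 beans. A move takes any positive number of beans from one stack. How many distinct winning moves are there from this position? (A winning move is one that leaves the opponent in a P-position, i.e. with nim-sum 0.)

3

Bitwise XOR of the heap sizes:
  11110  (30)
  10111  (23)
  10101  (21)
  -----
  11100  (28)
The overall nim-sum is X = 28. A stack of size p has a winning move iff p XOR X < p (reduce it to p XOR X).
  30: 30 XOR 28 = 2 < 30 — winning move (to 2).
  23: 23 XOR 28 = 11 < 23 — winning move (to 11).
  21: 21 XOR 28 = 9 < 21 — winning move (to 9).
That gives 3 winning moves.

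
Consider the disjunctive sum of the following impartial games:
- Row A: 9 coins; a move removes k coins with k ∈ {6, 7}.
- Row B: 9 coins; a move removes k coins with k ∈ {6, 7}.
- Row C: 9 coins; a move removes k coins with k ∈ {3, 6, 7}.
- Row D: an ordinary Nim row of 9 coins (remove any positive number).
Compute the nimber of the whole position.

Grundy values for row A (subtraction set {6, 7}):
k:     0  1  2  3  4  5  6  7  8  9
g(k):  0  0  0  0  0  0  1  1  1  1
So g(9) = 1.
Grundy values for row B (subtraction set {6, 7}):
g(0) = mex{} = 0
g(1) = mex{} = 0
g(2) = mex{} = 0
g(3) = mex{} = 0
g(4) = mex{} = 0
g(5) = mex{} = 0
g(6) = mex{0} = 1
g(7) = mex{0} = 1
g(8) = mex{0} = 1
g(9) = mex{0} = 1
So g(9) = 1.
Grundy values for row C (subtraction set {3, 6, 7}):
k:     0  1  2  3  4  5  6  7  8  9
g(k):  0  0  0  1  1  1  2  2  2  3
So g(9) = 3.
Row D is a plain Nim row of size 9, so its Grundy value is 9.
By the Sprague-Grundy theorem, the Grundy value of a sum of independent games is the XOR of the component values.
Combined value = 1 ⊕ 1 ⊕ 3 ⊕ 9 = 10.

10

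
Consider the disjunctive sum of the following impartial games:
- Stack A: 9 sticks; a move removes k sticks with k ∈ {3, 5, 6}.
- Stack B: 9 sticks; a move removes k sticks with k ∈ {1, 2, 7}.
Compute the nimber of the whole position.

0

For stack A, compute g(0), g(1), … with moves {3, 5, 6}:
k:     0  1  2  3  4  5  6  7  8  9
g(k):  0  0  0  1  1  1  2  2  2  0
So g(9) = 0.
Build the Grundy sequence for stack B with g(k) = mex{g(k−s) : s ∈ {1, 2, 7}, s ≤ k}:
k:     0  1  2  3  4  5  6  7  8  9
g(k):  0  1  2  0  1  2  0  1  2  0
So g(9) = 0.
The value of a disjunctive sum is the nim-sum of the parts.
Combined value = 0 ⊕ 0 = 0.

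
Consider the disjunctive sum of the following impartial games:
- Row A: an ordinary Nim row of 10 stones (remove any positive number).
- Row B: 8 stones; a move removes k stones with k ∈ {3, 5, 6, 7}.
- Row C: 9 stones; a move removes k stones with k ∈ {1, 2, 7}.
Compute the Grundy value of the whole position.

8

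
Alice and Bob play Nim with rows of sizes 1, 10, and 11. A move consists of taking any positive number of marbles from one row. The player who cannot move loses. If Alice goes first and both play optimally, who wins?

Bob wins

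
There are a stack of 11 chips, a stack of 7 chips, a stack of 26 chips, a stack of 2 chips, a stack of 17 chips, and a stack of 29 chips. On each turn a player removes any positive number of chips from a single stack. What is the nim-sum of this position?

24

Compute the nim-sum pairwise:
11 XOR 7 = 12
12 XOR 26 = 22
22 XOR 2 = 20
20 XOR 17 = 5
5 XOR 29 = 24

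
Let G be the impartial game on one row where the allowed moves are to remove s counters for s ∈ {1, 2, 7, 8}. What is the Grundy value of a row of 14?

Build the Grundy sequence with g(k) = mex{g(k−s) : s ∈ {1, 2, 7, 8}, s ≤ k}:
k:     0  1  2  3  4  5  6  7  8  9 10 11 12 13 14
g(k):  0  1  2  0  1  2  0  1  2  0  1  2  0  1  2
So g(14) = 2.

2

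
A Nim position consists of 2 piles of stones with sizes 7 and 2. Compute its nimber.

5

Nim-sum: 7 ^ 2 = 5.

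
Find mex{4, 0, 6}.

0 is in the set but 1 is not, so the mex is 1.

1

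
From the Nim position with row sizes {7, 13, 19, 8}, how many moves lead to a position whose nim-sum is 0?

Compute the nim-sum pairwise:
7 ^ 13 = 10
10 ^ 19 = 25
25 ^ 8 = 17
The overall nim-sum is X = 17. A row of size p has a winning move iff p XOR X < p (reduce it to p XOR X).
  7: 7 XOR 17 = 22 ≥ 7 — no move.
  13: 13 XOR 17 = 28 ≥ 13 — no move.
  19: 19 XOR 17 = 2 < 19 — winning move (to 2).
  8: 8 XOR 17 = 25 ≥ 8 — no move.
That gives 1 winning move.

1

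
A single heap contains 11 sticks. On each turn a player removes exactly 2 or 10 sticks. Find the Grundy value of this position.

Build the Grundy sequence with g(k) = mex{g(k−s) : s ∈ {2, 10}, s ≤ k}:
g(0) = mex{} = 0
g(1) = mex{} = 0
g(2) = mex{0} = 1
g(3) = mex{0} = 1
g(4) = mex{1} = 0
g(5) = mex{1} = 0
g(6) = mex{0} = 1
g(7) = mex{0} = 1
g(8) = mex{1} = 0
g(9) = mex{1} = 0
g(10) = mex{0} = 1
g(11) = mex{0} = 1
So g(11) = 1.

1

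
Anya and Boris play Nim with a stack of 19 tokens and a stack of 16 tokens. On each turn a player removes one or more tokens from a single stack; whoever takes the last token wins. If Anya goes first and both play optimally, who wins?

Nim-sum: 19 ^ 16 = 3.
The nim-sum is 3 ≠ 0, so this is an N-position: the player to move can win; Anya has a winning move.

Anya wins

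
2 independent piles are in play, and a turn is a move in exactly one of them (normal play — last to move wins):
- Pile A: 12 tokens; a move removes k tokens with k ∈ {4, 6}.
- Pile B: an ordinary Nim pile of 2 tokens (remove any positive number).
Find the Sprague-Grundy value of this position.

2

Build the Grundy sequence for pile A with g(k) = mex{g(k−s) : s ∈ {4, 6}, s ≤ k}:
g(0) = mex{} = 0
g(1) = mex{} = 0
g(2) = mex{} = 0
g(3) = mex{} = 0
g(4) = mex{0} = 1
g(5) = mex{0} = 1
g(6) = mex{0} = 1
g(7) = mex{0} = 1
g(8) = mex{0,1} = 2
g(9) = mex{0,1} = 2
g(10) = mex{1} = 0
g(11) = mex{1} = 0
g(12) = mex{1,2} = 0
So g(12) = 0.
Pile B is a plain Nim pile of size 2, so its Grundy value is 2.
By the Sprague-Grundy theorem, the Grundy value of a sum of independent games is the XOR of the component values.
Combined value = 0 XOR 2 = 2.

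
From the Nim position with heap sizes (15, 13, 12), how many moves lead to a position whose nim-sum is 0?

3

Compute the nim-sum pairwise:
15 ^ 13 = 2
2 ^ 12 = 14
The overall nim-sum is X = 14. A heap of size p has a winning move iff p XOR X < p (reduce it to p XOR X).
  15: 15 XOR 14 = 1 < 15 — winning move (to 1).
  13: 13 XOR 14 = 3 < 13 — winning move (to 3).
  12: 12 XOR 14 = 2 < 12 — winning move (to 2).
That gives 3 winning moves.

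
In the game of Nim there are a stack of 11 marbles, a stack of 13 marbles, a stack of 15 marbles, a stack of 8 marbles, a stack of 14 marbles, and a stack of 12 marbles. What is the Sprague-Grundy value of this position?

3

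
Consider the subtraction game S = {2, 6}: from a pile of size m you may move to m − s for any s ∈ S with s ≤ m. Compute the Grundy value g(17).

0

Build the Grundy sequence with g(k) = mex{g(k−s) : s ∈ {2, 6}, s ≤ k}:
k:     0  1  2  3  4  5  6  7  8  9 10 11 12 13 14 15 16 17
g(k):  0  0  1  1  0  0  1  1  0  0  1  1  0  0  1  1  0  0
So g(17) = 0.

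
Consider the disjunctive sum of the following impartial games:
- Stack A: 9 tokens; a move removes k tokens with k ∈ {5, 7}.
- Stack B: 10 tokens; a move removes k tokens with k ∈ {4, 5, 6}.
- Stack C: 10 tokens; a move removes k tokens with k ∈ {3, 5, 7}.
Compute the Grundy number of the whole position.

For stack A, compute g(0), g(1), … with moves {5, 7}:
g(0) = mex{} = 0
g(1) = mex{} = 0
g(2) = mex{} = 0
g(3) = mex{} = 0
g(4) = mex{} = 0
g(5) = mex{0} = 1
g(6) = mex{0} = 1
g(7) = mex{0} = 1
g(8) = mex{0} = 1
g(9) = mex{0} = 1
So g(9) = 1.
Build the Grundy sequence for stack B with g(k) = mex{g(k−s) : s ∈ {4, 5, 6}, s ≤ k}:
g(0) = mex{} = 0
g(1) = mex{} = 0
g(2) = mex{} = 0
g(3) = mex{} = 0
g(4) = mex{0} = 1
g(5) = mex{0} = 1
g(6) = mex{0} = 1
g(7) = mex{0} = 1
g(8) = mex{0,1} = 2
g(9) = mex{0,1} = 2
g(10) = mex{1} = 0
So g(10) = 0.
Build the Grundy sequence for stack C with g(k) = mex{g(k−s) : s ∈ {3, 5, 7}, s ≤ k}:
k:     0  1  2  3  4  5  6  7  8  9 10
g(k):  0  0  0  1  1  1  2  2  2  3  0
So g(10) = 0.
By the Sprague-Grundy theorem, the Grundy value of a sum of independent games is the XOR of the component values.
Combined value = 1 ⊕ 0 ⊕ 0 = 1.

1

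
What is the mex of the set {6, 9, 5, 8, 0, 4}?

1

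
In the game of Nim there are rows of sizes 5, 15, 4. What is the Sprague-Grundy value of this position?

Bitwise XOR of the heap sizes:
  0101  (5)
  1111  (15)
  0100  (4)
  ----
  1110  (14)

14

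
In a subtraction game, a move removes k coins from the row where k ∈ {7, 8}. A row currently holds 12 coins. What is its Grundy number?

1

Build the Grundy sequence with g(k) = mex{g(k−s) : s ∈ {7, 8}, s ≤ k}:
k:     0  1  2  3  4  5  6  7  8  9 10 11 12
g(k):  0  0  0  0  0  0  0  1  1  1  1  1  1
So g(12) = 1.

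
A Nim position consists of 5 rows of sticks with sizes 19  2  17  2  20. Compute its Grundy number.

Compute the nim-sum pairwise:
19 ^ 2 = 17
17 ^ 17 = 0
0 ^ 2 = 2
2 ^ 20 = 22

22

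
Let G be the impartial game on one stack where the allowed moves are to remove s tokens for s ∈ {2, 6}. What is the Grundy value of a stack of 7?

Build the Grundy sequence with g(k) = mex{g(k−s) : s ∈ {2, 6}, s ≤ k}:
k:     0  1  2  3  4  5  6  7
g(k):  0  0  1  1  0  0  1  1
So g(7) = 1.

1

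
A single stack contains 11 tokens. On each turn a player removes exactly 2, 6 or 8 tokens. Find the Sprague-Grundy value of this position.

Compute g(0), g(1), … for moves {2, 6, 8}:
k:     0  1  2  3  4  5  6  7  8  9 10 11
g(k):  0  0  1  1  0  0  1  1  2  2  3  3
So g(11) = 3.

3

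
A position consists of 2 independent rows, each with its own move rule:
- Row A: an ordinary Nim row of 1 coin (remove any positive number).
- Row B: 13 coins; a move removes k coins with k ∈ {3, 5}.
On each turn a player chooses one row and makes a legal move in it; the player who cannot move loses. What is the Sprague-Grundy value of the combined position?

Row A is a plain Nim row of size 1, so its Grundy value is 1.
Build the Grundy sequence for row B with g(k) = mex{g(k−s) : s ∈ {3, 5}, s ≤ k}:
k:     0  1  2  3  4  5  6  7  8  9 10 11 12 13
g(k):  0  0  0  1  1  1  2  2  0  0  0  1  1  1
So g(13) = 1.
The value of a disjunctive sum is the nim-sum of the parts.
Combined value = 1 ⊕ 1 = 0.

0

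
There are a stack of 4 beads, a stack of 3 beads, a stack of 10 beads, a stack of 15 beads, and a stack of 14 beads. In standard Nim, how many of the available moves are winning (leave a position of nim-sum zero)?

3

Compute the nim-sum pairwise:
4 ^ 3 = 7
7 ^ 10 = 13
13 ^ 15 = 2
2 ^ 14 = 12
The overall nim-sum is X = 12. A stack of size p has a winning move iff p XOR X < p (reduce it to p XOR X).
  4: 4 XOR 12 = 8 ≥ 4 — no move.
  3: 3 XOR 12 = 15 ≥ 3 — no move.
  10: 10 XOR 12 = 6 < 10 — winning move (to 6).
  15: 15 XOR 12 = 3 < 15 — winning move (to 3).
  14: 14 XOR 12 = 2 < 14 — winning move (to 2).
That gives 3 winning moves.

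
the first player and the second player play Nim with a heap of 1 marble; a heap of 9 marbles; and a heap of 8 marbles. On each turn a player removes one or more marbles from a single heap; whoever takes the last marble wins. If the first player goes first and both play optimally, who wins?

the second player wins

Compute the nim-sum pairwise:
1 XOR 9 = 8
8 XOR 8 = 0
The nim-sum is 0, so this is a P-position: the player to move is in a losing position under optimal play; the first player is about to move from it and so loses — the second player wins.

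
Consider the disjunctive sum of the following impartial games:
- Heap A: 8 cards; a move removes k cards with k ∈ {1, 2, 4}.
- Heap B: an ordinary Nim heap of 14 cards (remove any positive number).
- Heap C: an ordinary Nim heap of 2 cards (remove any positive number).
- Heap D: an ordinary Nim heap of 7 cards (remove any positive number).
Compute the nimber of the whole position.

For heap A, compute g(0), g(1), … with moves {1, 2, 4}:
g(0) = mex{} = 0
g(1) = mex{0} = 1
g(2) = mex{0,1} = 2
g(3) = mex{1,2} = 0
g(4) = mex{0,2} = 1
g(5) = mex{0,1} = 2
g(6) = mex{1,2} = 0
g(7) = mex{0,2} = 1
g(8) = mex{0,1} = 2
So g(8) = 2.
Heap B is a plain Nim heap of size 14, so its Grundy value is 14.
Heap C is a plain Nim heap of size 2, so its Grundy value is 2.
Heap D is a plain Nim heap of size 7, so its Grundy value is 7.
By the Sprague-Grundy theorem, the Grundy value of a sum of independent games is the XOR of the component values.
Combined value = 2 ⊕ 14 ⊕ 2 ⊕ 7 = 9.

9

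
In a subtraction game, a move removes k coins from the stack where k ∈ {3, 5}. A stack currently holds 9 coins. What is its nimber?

Grundy values for subtraction set {3, 5}:
g(0) = mex{} = 0
g(1) = mex{} = 0
g(2) = mex{} = 0
g(3) = mex{0} = 1
g(4) = mex{0} = 1
g(5) = mex{0} = 1
g(6) = mex{0,1} = 2
g(7) = mex{0,1} = 2
g(8) = mex{1} = 0
g(9) = mex{1,2} = 0
So g(9) = 0.

0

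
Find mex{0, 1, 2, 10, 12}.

The values 0, 1, 2 are all present; 3 is the first non-negative integer missing from the set.

3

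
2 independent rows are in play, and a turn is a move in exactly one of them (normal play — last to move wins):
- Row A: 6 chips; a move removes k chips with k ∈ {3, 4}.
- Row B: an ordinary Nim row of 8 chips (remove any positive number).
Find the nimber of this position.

Grundy values for row A (subtraction set {3, 4}):
k:     0  1  2  3  4  5  6
g(k):  0  0  0  1  1  1  2
So g(6) = 2.
Row B is a plain Nim row of size 8, so its Grundy value is 8.
The value of a disjunctive sum is the nim-sum of the parts.
Combined value = 2 ⊕ 8 = 10.

10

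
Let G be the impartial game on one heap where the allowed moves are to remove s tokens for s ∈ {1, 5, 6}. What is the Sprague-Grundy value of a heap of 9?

Build the Grundy sequence with g(k) = mex{g(k−s) : s ∈ {1, 5, 6}, s ≤ k}:
k:     0  1  2  3  4  5  6  7  8  9
g(k):  0  1  0  1  0  1  2  3  2  3
So g(9) = 3.

3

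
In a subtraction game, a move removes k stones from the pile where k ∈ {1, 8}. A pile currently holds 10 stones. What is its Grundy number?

1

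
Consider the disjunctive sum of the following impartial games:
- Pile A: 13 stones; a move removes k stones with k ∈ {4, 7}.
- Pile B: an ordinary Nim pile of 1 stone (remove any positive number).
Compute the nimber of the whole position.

1

Build the Grundy sequence for pile A with g(k) = mex{g(k−s) : s ∈ {4, 7}, s ≤ k}:
k:     0  1  2  3  4  5  6  7  8  9 10 11 12 13
g(k):  0  0  0  0  1  1  1  1  2  2  2  0  0  0
So g(13) = 0.
Pile B is a plain Nim pile of size 1, so its Grundy value is 1.
By the Sprague-Grundy theorem, the Grundy value of a sum of independent games is the XOR of the component values.
Combined value = 0 ⊕ 1 = 1.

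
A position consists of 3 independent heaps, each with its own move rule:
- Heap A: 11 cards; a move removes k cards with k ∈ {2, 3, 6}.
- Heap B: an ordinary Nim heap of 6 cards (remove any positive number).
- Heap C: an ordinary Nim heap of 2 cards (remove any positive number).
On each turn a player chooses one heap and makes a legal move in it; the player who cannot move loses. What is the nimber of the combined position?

For heap A, compute g(0), g(1), … with moves {2, 3, 6}:
k:     0  1  2  3  4  5  6  7  8  9 10 11
g(k):  0  0  1  1  2  0  3  1  2  0  0  1
So g(11) = 1.
Heap B is a plain Nim heap of size 6, so its Grundy value is 6.
Heap C is a plain Nim heap of size 2, so its Grundy value is 2.
The value of a disjunctive sum is the nim-sum of the parts.
Combined value = 1 XOR 6 XOR 2 = 5.

5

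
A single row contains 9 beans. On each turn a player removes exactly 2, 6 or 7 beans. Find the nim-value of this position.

0

Build the Grundy sequence with g(k) = mex{g(k−s) : s ∈ {2, 6, 7}, s ≤ k}:
g(0) = mex{} = 0
g(1) = mex{} = 0
g(2) = mex{0} = 1
g(3) = mex{0} = 1
g(4) = mex{1} = 0
g(5) = mex{1} = 0
g(6) = mex{0} = 1
g(7) = mex{0} = 1
g(8) = mex{0,1} = 2
g(9) = mex{1} = 0
So g(9) = 0.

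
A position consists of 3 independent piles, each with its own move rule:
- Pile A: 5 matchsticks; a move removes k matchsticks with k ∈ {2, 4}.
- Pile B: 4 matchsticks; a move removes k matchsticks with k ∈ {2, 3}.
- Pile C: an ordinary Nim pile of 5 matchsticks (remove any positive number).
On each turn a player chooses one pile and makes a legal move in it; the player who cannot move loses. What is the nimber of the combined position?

Build the Grundy sequence for pile A with g(k) = mex{g(k−s) : s ∈ {2, 4}, s ≤ k}:
g(0) = mex{} = 0
g(1) = mex{} = 0
g(2) = mex{0} = 1
g(3) = mex{0} = 1
g(4) = mex{0,1} = 2
g(5) = mex{0,1} = 2
So g(5) = 2.
Build the Grundy sequence for pile B with g(k) = mex{g(k−s) : s ∈ {2, 3}, s ≤ k}:
g(0) = mex{} = 0
g(1) = mex{} = 0
g(2) = mex{0} = 1
g(3) = mex{0} = 1
g(4) = mex{0,1} = 2
So g(4) = 2.
Pile C is a plain Nim pile of size 5, so its Grundy value is 5.
The value of a disjunctive sum is the nim-sum of the parts.
Combined value = 2 ⊕ 2 ⊕ 5 = 5.

5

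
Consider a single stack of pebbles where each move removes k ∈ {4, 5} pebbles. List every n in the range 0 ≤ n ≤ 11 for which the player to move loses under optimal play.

0, 1, 2, 3, 9, 10, 11

Grundy values for subtraction set {4, 5}:
g(0) = mex{} = 0
g(1) = mex{} = 0
g(2) = mex{} = 0
g(3) = mex{} = 0
g(4) = mex{0} = 1
g(5) = mex{0} = 1
g(6) = mex{0} = 1
g(7) = mex{0} = 1
g(8) = mex{0,1} = 2
g(9) = mex{1} = 0
g(10) = mex{1} = 0
g(11) = mex{1} = 0
The P-positions (g = 0) in 0..11 are 0, 1, 2, 3, 9, 10, 11.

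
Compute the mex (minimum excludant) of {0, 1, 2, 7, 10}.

3

The values 0, 1, 2 are all present; 3 is the first non-negative integer missing from the set.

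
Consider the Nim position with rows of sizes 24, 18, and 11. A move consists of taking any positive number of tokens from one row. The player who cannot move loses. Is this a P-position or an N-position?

N-position

Nim-sum: 24 XOR 18 XOR 11 = 1.
The nim-sum is 1 ≠ 0, so this is an N-position: the player to move can win.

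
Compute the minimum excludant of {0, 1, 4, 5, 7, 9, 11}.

The values 0, 1 are all present; 2 is the first non-negative integer missing from the set.

2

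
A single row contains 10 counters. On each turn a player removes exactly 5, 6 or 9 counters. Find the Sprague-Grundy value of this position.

Compute g(0), g(1), … for moves {5, 6, 9}:
g(0) = mex{} = 0
g(1) = mex{} = 0
g(2) = mex{} = 0
g(3) = mex{} = 0
g(4) = mex{} = 0
g(5) = mex{0} = 1
g(6) = mex{0} = 1
g(7) = mex{0} = 1
g(8) = mex{0} = 1
g(9) = mex{0} = 1
g(10) = mex{0,1} = 2
So g(10) = 2.

2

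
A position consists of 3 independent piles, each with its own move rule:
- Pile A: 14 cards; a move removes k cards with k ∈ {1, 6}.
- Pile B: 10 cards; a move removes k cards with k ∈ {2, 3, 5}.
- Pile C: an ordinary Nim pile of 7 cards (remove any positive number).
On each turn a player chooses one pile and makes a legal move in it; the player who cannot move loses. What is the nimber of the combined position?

6

For pile A, compute g(0), g(1), … with moves {1, 6}:
g(0) = mex{} = 0
g(1) = mex{0} = 1
g(2) = mex{1} = 0
g(3) = mex{0} = 1
g(4) = mex{1} = 0
g(5) = mex{0} = 1
g(6) = mex{0,1} = 2
g(7) = mex{1,2} = 0
g(8) = mex{0} = 1
g(9) = mex{1} = 0
g(10) = mex{0} = 1
g(11) = mex{1} = 0
g(12) = mex{0,2} = 1
g(13) = mex{0,1} = 2
g(14) = mex{1,2} = 0
So g(14) = 0.
Grundy values for pile B (subtraction set {2, 3, 5}):
k:     0  1  2  3  4  5  6  7  8  9 10
g(k):  0  0  1  1  2  2  3  0  0  1  1
So g(10) = 1.
Pile C is a plain Nim pile of size 7, so its Grundy value is 7.
By the Sprague-Grundy theorem, the Grundy value of a sum of independent games is the XOR of the component values.
Combined value = 0 XOR 1 XOR 7 = 6.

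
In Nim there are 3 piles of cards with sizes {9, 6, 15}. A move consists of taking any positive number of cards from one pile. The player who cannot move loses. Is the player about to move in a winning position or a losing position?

Losing position

Compute the nim-sum pairwise:
9 XOR 6 = 15
15 XOR 15 = 0
The nim-sum is 0, so this is a P-position: the player to move is in a losing position under optimal play.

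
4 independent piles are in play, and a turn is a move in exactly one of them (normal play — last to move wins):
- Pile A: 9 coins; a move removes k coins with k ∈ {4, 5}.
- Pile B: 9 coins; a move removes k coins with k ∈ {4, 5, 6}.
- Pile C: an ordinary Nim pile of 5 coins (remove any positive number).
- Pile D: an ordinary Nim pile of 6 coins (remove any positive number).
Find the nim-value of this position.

1

Build the Grundy sequence for pile A with g(k) = mex{g(k−s) : s ∈ {4, 5}, s ≤ k}:
g(0) = mex{} = 0
g(1) = mex{} = 0
g(2) = mex{} = 0
g(3) = mex{} = 0
g(4) = mex{0} = 1
g(5) = mex{0} = 1
g(6) = mex{0} = 1
g(7) = mex{0} = 1
g(8) = mex{0,1} = 2
g(9) = mex{1} = 0
So g(9) = 0.
Grundy values for pile B (subtraction set {4, 5, 6}):
k:     0  1  2  3  4  5  6  7  8  9
g(k):  0  0  0  0  1  1  1  1  2  2
So g(9) = 2.
Pile C is a plain Nim pile of size 5, so its Grundy value is 5.
Pile D is a plain Nim pile of size 6, so its Grundy value is 6.
The value of a disjunctive sum is the nim-sum of the parts.
Combined value = 0 XOR 2 XOR 5 XOR 6 = 1.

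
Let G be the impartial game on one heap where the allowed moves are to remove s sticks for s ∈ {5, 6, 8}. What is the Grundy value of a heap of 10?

2

Build the Grundy sequence with g(k) = mex{g(k−s) : s ∈ {5, 6, 8}, s ≤ k}:
k:     0  1  2  3  4  5  6  7  8  9 10
g(k):  0  0  0  0  0  1  1  1  1  1  2
So g(10) = 2.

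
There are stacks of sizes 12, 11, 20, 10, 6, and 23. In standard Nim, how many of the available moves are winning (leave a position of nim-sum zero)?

Nim-sum: 12 ⊕ 11 ⊕ 20 ⊕ 10 ⊕ 6 ⊕ 23 = 8.
The overall nim-sum is X = 8. A stack of size p has a winning move iff p XOR X < p (reduce it to p XOR X).
  12: 12 XOR 8 = 4 < 12 — winning move (to 4).
  11: 11 XOR 8 = 3 < 11 — winning move (to 3).
  20: 20 XOR 8 = 28 ≥ 20 — no move.
  10: 10 XOR 8 = 2 < 10 — winning move (to 2).
  6: 6 XOR 8 = 14 ≥ 6 — no move.
  23: 23 XOR 8 = 31 ≥ 23 — no move.
That gives 3 winning moves.

3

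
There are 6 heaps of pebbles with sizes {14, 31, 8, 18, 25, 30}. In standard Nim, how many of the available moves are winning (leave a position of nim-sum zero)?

5

Compute the nim-sum pairwise:
14 ⊕ 31 = 17
17 ⊕ 8 = 25
25 ⊕ 18 = 11
11 ⊕ 25 = 18
18 ⊕ 30 = 12
The overall nim-sum is X = 12. A heap of size p has a winning move iff p XOR X < p (reduce it to p XOR X).
  14: 14 XOR 12 = 2 < 14 — winning move (to 2).
  31: 31 XOR 12 = 19 < 31 — winning move (to 19).
  8: 8 XOR 12 = 4 < 8 — winning move (to 4).
  18: 18 XOR 12 = 30 ≥ 18 — no move.
  25: 25 XOR 12 = 21 < 25 — winning move (to 21).
  30: 30 XOR 12 = 18 < 30 — winning move (to 18).
That gives 5 winning moves.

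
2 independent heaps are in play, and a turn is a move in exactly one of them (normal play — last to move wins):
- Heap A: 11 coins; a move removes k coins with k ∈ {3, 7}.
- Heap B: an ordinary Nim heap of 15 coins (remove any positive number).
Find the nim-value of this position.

15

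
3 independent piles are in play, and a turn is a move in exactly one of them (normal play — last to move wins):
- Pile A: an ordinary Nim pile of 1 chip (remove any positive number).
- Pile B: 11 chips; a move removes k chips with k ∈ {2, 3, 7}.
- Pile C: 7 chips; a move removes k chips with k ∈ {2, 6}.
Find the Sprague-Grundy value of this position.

0

Pile A is a plain Nim pile of size 1, so its Grundy value is 1.
For pile B, compute g(0), g(1), … with moves {2, 3, 7}:
g(0) = mex{} = 0
g(1) = mex{} = 0
g(2) = mex{0} = 1
g(3) = mex{0} = 1
g(4) = mex{0,1} = 2
g(5) = mex{1} = 0
g(6) = mex{1,2} = 0
g(7) = mex{0,2} = 1
g(8) = mex{0} = 1
g(9) = mex{0,1} = 2
g(10) = mex{1} = 0
g(11) = mex{1,2} = 0
So g(11) = 0.
Build the Grundy sequence for pile C with g(k) = mex{g(k−s) : s ∈ {2, 6}, s ≤ k}:
k:     0  1  2  3  4  5  6  7
g(k):  0  0  1  1  0  0  1  1
So g(7) = 1.
The value of a disjunctive sum is the nim-sum of the parts.
Combined value = 1 ⊕ 0 ⊕ 1 = 0.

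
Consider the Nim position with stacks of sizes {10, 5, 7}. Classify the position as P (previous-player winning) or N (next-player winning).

Nim-sum: 10 ^ 5 ^ 7 = 8.
The nim-sum is 8 ≠ 0, so this is an N-position: the player to move can win.

N-position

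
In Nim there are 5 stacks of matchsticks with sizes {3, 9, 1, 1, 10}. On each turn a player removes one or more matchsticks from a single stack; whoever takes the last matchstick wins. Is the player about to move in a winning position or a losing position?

Losing position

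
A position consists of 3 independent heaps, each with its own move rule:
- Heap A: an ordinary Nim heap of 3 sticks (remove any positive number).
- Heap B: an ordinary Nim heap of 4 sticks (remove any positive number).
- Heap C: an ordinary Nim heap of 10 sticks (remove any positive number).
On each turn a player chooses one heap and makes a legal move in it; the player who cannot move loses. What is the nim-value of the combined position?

Heap A is a plain Nim heap of size 3, so its Grundy value is 3.
Heap B is a plain Nim heap of size 4, so its Grundy value is 4.
Heap C is a plain Nim heap of size 10, so its Grundy value is 10.
By the Sprague-Grundy theorem, the Grundy value of a sum of independent games is the XOR of the component values.
Combined value = 3 ⊕ 4 ⊕ 10 = 13.

13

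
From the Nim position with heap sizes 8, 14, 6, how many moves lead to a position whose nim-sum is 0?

0

In binary:
  1000  (8)
  1110  (14)
  0110  (6)
  ----
  0000  (0)
The nim-sum is already 0, so every move leaves a nonzero nim-sum — there are no winning moves.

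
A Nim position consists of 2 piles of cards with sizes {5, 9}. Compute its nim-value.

Nim-sum: 5 ⊕ 9 = 12.

12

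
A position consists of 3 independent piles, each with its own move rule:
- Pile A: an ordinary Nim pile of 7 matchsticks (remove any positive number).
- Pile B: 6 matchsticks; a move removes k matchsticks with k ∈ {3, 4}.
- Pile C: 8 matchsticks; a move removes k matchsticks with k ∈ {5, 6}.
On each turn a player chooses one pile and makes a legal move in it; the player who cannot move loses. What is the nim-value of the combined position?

Pile A is a plain Nim pile of size 7, so its Grundy value is 7.
Grundy values for pile B (subtraction set {3, 4}):
k:     0  1  2  3  4  5  6
g(k):  0  0  0  1  1  1  2
So g(6) = 2.
For pile C, compute g(0), g(1), … with moves {5, 6}:
k:     0  1  2  3  4  5  6  7  8
g(k):  0  0  0  0  0  1  1  1  1
So g(8) = 1.
The value of a disjunctive sum is the nim-sum of the parts.
Combined value = 7 XOR 2 XOR 1 = 4.

4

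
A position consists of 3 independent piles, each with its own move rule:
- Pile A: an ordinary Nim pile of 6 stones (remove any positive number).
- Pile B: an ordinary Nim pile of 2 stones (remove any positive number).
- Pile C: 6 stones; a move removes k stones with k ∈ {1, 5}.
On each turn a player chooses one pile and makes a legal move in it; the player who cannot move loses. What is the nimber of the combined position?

4

Pile A is a plain Nim pile of size 6, so its Grundy value is 6.
Pile B is a plain Nim pile of size 2, so its Grundy value is 2.
Grundy values for pile C (subtraction set {1, 5}):
k:     0  1  2  3  4  5  6
g(k):  0  1  0  1  0  1  0
So g(6) = 0.
The value of a disjunctive sum is the nim-sum of the parts.
Combined value = 6 XOR 2 XOR 0 = 4.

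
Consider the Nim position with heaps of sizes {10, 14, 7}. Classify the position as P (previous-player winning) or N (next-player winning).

Nim-sum: 10 ⊕ 14 ⊕ 7 = 3.
The nim-sum is 3 ≠ 0, so this is an N-position: the player to move can win.

N-position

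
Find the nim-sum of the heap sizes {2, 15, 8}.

Compute the nim-sum pairwise:
2 XOR 15 = 13
13 XOR 8 = 5

5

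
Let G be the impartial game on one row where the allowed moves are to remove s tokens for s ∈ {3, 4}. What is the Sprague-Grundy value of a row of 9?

0

Compute g(0), g(1), … for moves {3, 4}:
k:     0  1  2  3  4  5  6  7  8  9
g(k):  0  0  0  1  1  1  2  0  0  0
So g(9) = 0.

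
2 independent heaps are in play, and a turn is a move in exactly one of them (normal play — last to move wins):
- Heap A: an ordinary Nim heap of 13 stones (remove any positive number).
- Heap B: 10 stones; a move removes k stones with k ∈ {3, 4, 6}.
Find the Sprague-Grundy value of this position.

13

Heap A is a plain Nim heap of size 13, so its Grundy value is 13.
Grundy values for heap B (subtraction set {3, 4, 6}):
g(0) = mex{} = 0
g(1) = mex{} = 0
g(2) = mex{} = 0
g(3) = mex{0} = 1
g(4) = mex{0} = 1
g(5) = mex{0} = 1
g(6) = mex{0,1} = 2
g(7) = mex{0,1} = 2
g(8) = mex{0,1} = 2
g(9) = mex{1,2} = 0
g(10) = mex{1,2} = 0
So g(10) = 0.
The value of a disjunctive sum is the nim-sum of the parts.
Combined value = 13 XOR 0 = 13.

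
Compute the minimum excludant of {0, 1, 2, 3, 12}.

The values 0, 1, 2, 3 are all present; 4 is the first non-negative integer missing from the set.

4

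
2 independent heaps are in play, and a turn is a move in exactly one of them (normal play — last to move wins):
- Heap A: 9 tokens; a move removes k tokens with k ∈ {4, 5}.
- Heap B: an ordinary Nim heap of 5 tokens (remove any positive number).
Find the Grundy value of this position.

5

Grundy values for heap A (subtraction set {4, 5}):
k:     0  1  2  3  4  5  6  7  8  9
g(k):  0  0  0  0  1  1  1  1  2  0
So g(9) = 0.
Heap B is a plain Nim heap of size 5, so its Grundy value is 5.
The value of a disjunctive sum is the nim-sum of the parts.
Combined value = 0 ⊕ 5 = 5.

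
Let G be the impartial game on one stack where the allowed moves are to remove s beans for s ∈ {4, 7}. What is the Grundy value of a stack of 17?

Build the Grundy sequence with g(k) = mex{g(k−s) : s ∈ {4, 7}, s ≤ k}:
k:     0  1  2  3  4  5  6  7  8  9 10 11 12 13 14 15 16 17
g(k):  0  0  0  0  1  1  1  1  2  2  2  0  0  0  0  1  1  1
So g(17) = 1.

1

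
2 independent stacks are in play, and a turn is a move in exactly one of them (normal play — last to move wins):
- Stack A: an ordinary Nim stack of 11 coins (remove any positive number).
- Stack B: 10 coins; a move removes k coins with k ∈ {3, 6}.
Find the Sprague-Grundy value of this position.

11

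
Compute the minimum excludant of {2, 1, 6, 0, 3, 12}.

The values 0, 1, 2, 3 are all present; 4 is the first non-negative integer missing from the set.

4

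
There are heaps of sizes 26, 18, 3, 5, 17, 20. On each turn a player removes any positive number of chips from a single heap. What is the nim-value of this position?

11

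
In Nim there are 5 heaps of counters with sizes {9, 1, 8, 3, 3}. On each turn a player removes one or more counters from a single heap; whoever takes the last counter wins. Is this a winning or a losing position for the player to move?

Nim-sum: 9 ⊕ 1 ⊕ 8 ⊕ 3 ⊕ 3 = 0.
The nim-sum is 0, so this is a P-position: the player to move is in a losing position under optimal play.

Losing position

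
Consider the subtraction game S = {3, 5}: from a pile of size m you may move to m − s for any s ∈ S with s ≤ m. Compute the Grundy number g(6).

2

Grundy values for subtraction set {3, 5}:
k:     0  1  2  3  4  5  6
g(k):  0  0  0  1  1  1  2
So g(6) = 2.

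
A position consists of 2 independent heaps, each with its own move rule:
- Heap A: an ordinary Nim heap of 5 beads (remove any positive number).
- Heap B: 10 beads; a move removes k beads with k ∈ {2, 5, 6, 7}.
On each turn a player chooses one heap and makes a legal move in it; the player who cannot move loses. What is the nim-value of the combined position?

Heap A is a plain Nim heap of size 5, so its Grundy value is 5.
For heap B, compute g(0), g(1), … with moves {2, 5, 6, 7}:
g(0) = mex{} = 0
g(1) = mex{} = 0
g(2) = mex{0} = 1
g(3) = mex{0} = 1
g(4) = mex{1} = 0
g(5) = mex{0,1} = 2
g(6) = mex{0} = 1
g(7) = mex{0,1,2} = 3
g(8) = mex{0,1} = 2
g(9) = mex{0,1,3} = 2
g(10) = mex{0,1,2} = 3
So g(10) = 3.
By the Sprague-Grundy theorem, the Grundy value of a sum of independent games is the XOR of the component values.
Combined value = 5 ⊕ 3 = 6.

6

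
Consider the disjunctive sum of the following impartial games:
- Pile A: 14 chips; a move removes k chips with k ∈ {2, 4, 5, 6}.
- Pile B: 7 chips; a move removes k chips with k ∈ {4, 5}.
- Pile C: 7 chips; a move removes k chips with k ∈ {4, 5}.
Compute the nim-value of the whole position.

Grundy values for pile A (subtraction set {2, 4, 5, 6}):
g(0) = mex{} = 0
g(1) = mex{} = 0
g(2) = mex{0} = 1
g(3) = mex{0} = 1
g(4) = mex{0,1} = 2
g(5) = mex{0,1} = 2
g(6) = mex{0,1,2} = 3
g(7) = mex{0,1,2} = 3
g(8) = mex{1,2,3} = 0
g(9) = mex{1,2,3} = 0
g(10) = mex{0,2,3} = 1
g(11) = mex{0,2,3} = 1
g(12) = mex{0,1,3} = 2
g(13) = mex{0,1,3} = 2
g(14) = mex{0,1,2} = 3
So g(14) = 3.
Build the Grundy sequence for pile B with g(k) = mex{g(k−s) : s ∈ {4, 5}, s ≤ k}:
g(0) = mex{} = 0
g(1) = mex{} = 0
g(2) = mex{} = 0
g(3) = mex{} = 0
g(4) = mex{0} = 1
g(5) = mex{0} = 1
g(6) = mex{0} = 1
g(7) = mex{0} = 1
So g(7) = 1.
For pile C, compute g(0), g(1), … with moves {4, 5}:
k:     0  1  2  3  4  5  6  7
g(k):  0  0  0  0  1  1  1  1
So g(7) = 1.
The value of a disjunctive sum is the nim-sum of the parts.
Combined value = 3 ⊕ 1 ⊕ 1 = 3.

3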